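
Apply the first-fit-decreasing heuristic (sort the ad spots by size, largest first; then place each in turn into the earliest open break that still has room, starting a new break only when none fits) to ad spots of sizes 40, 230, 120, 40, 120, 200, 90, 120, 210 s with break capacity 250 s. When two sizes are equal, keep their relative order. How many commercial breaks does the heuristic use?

5

Sorted descending: 230, 210, 200, 120, 120, 120, 90, 40, 40.
  230 → break 1 (new)  [load 230/250]
  210 → break 2 (new)  [load 210/250]
  200 → break 3 (new)  [load 200/250]
  120 → break 4 (new)  [load 120/250]
  120 → break 4  [load 240/250]
  120 → break 5 (new)  [load 120/250]
  90 → break 5  [load 210/250]
  40 → break 2  [load 250/250]
  40 → break 3  [load 240/250]
5 commercial breaks opened.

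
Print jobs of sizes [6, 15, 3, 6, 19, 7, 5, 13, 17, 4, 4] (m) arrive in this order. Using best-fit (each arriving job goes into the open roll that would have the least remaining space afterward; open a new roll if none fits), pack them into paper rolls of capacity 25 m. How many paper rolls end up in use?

4

  6 → roll 1 (new)  [load 6/25]
  15 → roll 1  [load 21/25]
  3 → roll 1  [load 24/25]
  6 → roll 2 (new)  [load 6/25]
  19 → roll 2  [load 25/25]
  7 → roll 3 (new)  [load 7/25]
  5 → roll 3  [load 12/25]
  13 → roll 3  [load 25/25]
  17 → roll 4 (new)  [load 17/25]
  4 → roll 4  [load 21/25]
  4 → roll 4  [load 25/25]
4 paper rolls opened.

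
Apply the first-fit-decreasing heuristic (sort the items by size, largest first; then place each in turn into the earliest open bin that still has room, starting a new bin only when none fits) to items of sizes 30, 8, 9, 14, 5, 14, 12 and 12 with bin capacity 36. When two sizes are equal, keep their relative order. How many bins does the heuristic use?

Sorted descending: 30, 14, 14, 12, 12, 9, 8, 5.
  30 → bin 1 (new)  [load 30/36]
  14 → bin 2 (new)  [load 14/36]
  14 → bin 2  [load 28/36]
  12 → bin 3 (new)  [load 12/36]
  12 → bin 3  [load 24/36]
  9 → bin 3  [load 33/36]
  8 → bin 2  [load 36/36]
  5 → bin 1  [load 35/36]
3 bins opened.

3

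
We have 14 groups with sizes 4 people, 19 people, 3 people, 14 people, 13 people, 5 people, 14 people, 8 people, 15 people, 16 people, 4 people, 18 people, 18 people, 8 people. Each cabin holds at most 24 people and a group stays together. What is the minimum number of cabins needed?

8

Total = 19 + 18 + 18 + 16 + 15 + 14 + 14 + 13 + 8 + 8 + 5 + 4 + 4 + 3 = 159 people.
Lower bound: ⌈159/24⌉ = 7 cabins.
Also, 8 groups each exceed 12 people, and no two of those can share a cabin, so at least 8 cabins are needed.
A packing using 8 cabins:
  cabin 1: 19 + 5 = 24
  cabin 2: 18 + 4 = 22
  cabin 3: 18 + 4 = 22
  cabin 4: 16 + 8 = 24
  cabin 5: 15 + 8 = 23
  cabin 6: 14 + 3 = 17
  cabin 7: 14 = 14
  cabin 8: 13 = 13
This matches the lower bound, so 8 is optimal.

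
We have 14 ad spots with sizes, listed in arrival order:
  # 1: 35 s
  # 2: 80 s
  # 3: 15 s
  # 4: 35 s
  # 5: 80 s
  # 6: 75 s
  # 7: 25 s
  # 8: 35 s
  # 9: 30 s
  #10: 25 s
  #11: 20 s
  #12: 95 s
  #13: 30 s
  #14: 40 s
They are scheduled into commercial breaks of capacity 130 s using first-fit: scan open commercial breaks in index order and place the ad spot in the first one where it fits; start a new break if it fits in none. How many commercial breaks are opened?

  35 → break 1 (new)  [load 35/130]
  80 → break 1  [load 115/130]
  15 → break 1  [load 130/130]
  35 → break 2 (new)  [load 35/130]
  80 → break 2  [load 115/130]
  75 → break 3 (new)  [load 75/130]
  25 → break 3  [load 100/130]
  35 → break 4 (new)  [load 35/130]
  30 → break 3  [load 130/130]
  25 → break 4  [load 60/130]
  20 → break 4  [load 80/130]
  95 → break 5 (new)  [load 95/130]
  30 → break 4  [load 110/130]
  40 → break 6 (new)  [load 40/130]
6 commercial breaks opened.

6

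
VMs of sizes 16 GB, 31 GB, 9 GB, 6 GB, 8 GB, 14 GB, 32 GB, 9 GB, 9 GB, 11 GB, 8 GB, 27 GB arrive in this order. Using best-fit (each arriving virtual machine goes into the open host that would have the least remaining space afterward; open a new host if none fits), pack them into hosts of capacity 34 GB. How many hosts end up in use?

6

  16 → host 1 (new)  [load 16/34]
  31 → host 2 (new)  [load 31/34]
  9 → host 1  [load 25/34]
  6 → host 1  [load 31/34]
  8 → host 3 (new)  [load 8/34]
  14 → host 3  [load 22/34]
  32 → host 4 (new)  [load 32/34]
  9 → host 3  [load 31/34]
  9 → host 5 (new)  [load 9/34]
  11 → host 5  [load 20/34]
  8 → host 5  [load 28/34]
  27 → host 6 (new)  [load 27/34]
6 hosts opened.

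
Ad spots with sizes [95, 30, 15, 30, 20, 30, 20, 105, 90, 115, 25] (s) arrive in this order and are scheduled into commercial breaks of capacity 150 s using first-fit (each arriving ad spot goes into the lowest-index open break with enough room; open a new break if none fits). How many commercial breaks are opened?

  95 → break 1 (new)  [load 95/150]
  30 → break 1  [load 125/150]
  15 → break 1  [load 140/150]
  30 → break 2 (new)  [load 30/150]
  20 → break 2  [load 50/150]
  30 → break 2  [load 80/150]
  20 → break 2  [load 100/150]
  105 → break 3 (new)  [load 105/150]
  90 → break 4 (new)  [load 90/150]
  115 → break 5 (new)  [load 115/150]
  25 → break 2  [load 125/150]
5 commercial breaks opened.

5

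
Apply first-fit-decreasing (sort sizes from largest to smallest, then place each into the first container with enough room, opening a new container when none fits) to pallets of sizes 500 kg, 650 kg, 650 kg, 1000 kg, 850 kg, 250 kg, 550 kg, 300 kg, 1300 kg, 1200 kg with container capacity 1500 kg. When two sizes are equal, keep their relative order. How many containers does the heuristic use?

5

Sorted descending: 1300, 1200, 1000, 850, 650, 650, 550, 500, 300, 250.
  1300 → container 1 (new)  [load 1300/1500]
  1200 → container 2 (new)  [load 1200/1500]
  1000 → container 3 (new)  [load 1000/1500]
  850 → container 4 (new)  [load 850/1500]
  650 → container 4  [load 1500/1500]
  650 → container 5 (new)  [load 650/1500]
  550 → container 5  [load 1200/1500]
  500 → container 3  [load 1500/1500]
  300 → container 2  [load 1500/1500]
  250 → container 5  [load 1450/1500]
5 containers opened.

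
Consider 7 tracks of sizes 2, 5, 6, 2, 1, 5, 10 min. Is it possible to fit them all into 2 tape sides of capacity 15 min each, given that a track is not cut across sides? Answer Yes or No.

Total = 31 min; ⌈31/15⌉ = 3.
At least 3 tape sides are required, but only 2 are allowed.

No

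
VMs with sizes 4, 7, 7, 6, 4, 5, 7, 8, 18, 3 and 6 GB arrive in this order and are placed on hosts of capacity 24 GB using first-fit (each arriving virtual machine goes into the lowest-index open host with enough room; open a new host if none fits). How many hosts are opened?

  4 → host 1 (new)  [load 4/24]
  7 → host 1  [load 11/24]
  7 → host 1  [load 18/24]
  6 → host 1  [load 24/24]
  4 → host 2 (new)  [load 4/24]
  5 → host 2  [load 9/24]
  7 → host 2  [load 16/24]
  8 → host 2  [load 24/24]
  18 → host 3 (new)  [load 18/24]
  3 → host 3  [load 21/24]
  6 → host 4 (new)  [load 6/24]
4 hosts opened.

4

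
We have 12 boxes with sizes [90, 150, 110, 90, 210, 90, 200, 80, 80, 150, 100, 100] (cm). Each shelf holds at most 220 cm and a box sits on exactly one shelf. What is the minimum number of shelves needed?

Total = 210 + 200 + 150 + 150 + 110 + 100 + 100 + 90 + 90 + 90 + 80 + 80 = 1450 cm.
Lower bound: ⌈1450/220⌉ = 7 shelves.
A packing using 8 shelves:
  shelf 1: 210 = 210
  shelf 2: 200 = 200
  shelf 3: 150 = 150
  shelf 4: 150 = 150
  shelf 5: 110 + 100 = 210
  shelf 6: 100 + 90 = 190
  shelf 7: 90 + 90 = 180
  shelf 8: 80 + 80 = 160
No arrangement into 7 shelves stays within capacity, so 8 is optimal.

8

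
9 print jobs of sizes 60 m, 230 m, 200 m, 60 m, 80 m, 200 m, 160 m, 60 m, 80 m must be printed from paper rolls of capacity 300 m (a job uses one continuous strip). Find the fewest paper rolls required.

4

Total = 230 + 200 + 200 + 160 + 80 + 80 + 60 + 60 + 60 = 1130 m.
Lower bound: ⌈1130/300⌉ = 4 paper rolls.
A packing using 4 paper rolls:
  roll 1: 230 + 60 = 290
  roll 2: 200 + 80 = 280
  roll 3: 200 + 80 = 280
  roll 4: 160 + 60 + 60 = 280
This matches the lower bound, so 4 is optimal.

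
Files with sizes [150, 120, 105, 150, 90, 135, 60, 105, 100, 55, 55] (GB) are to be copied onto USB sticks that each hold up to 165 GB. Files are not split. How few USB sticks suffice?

Total = 150 + 150 + 135 + 120 + 105 + 105 + 100 + 90 + 60 + 55 + 55 = 1125 GB.
Lower bound: ⌈1125/165⌉ = 7 USB sticks.
Also, 8 files each exceed 165/2 GB, and no two of those can share a USB stick, so at least 8 USB sticks are needed.
A packing using 8 USB sticks:
  USB stick 1: 150 = 150
  USB stick 2: 150 = 150
  USB stick 3: 135 = 135
  USB stick 4: 120 = 120
  USB stick 5: 105 + 60 = 165
  USB stick 6: 105 + 55 = 160
  USB stick 7: 100 + 55 = 155
  USB stick 8: 90 = 90
This matches the lower bound, so 8 is optimal.

8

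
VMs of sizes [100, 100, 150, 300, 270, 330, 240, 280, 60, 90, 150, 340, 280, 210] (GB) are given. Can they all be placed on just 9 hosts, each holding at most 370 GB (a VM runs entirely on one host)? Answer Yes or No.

Yes

A valid assignment using 9 hosts:
  host 1: 340 = 340
  host 2: 330 = 330
  host 3: 300 + 60 = 360
  host 4: 280 + 90 = 370
  host 5: 280 = 280
  host 6: 270 + 100 = 370
  host 7: 240 + 100 = 340
  host 8: 210 + 150 = 360
  host 9: 150 = 150
Every load is within 370 GB, so 9 hosts suffice.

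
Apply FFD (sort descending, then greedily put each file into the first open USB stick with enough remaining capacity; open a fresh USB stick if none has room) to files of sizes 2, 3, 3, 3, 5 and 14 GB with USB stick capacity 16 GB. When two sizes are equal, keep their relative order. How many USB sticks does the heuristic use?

2

Sorted descending: 14, 5, 3, 3, 3, 2.
  14 → USB stick 1 (new)  [load 14/16]
  5 → USB stick 2 (new)  [load 5/16]
  3 → USB stick 2  [load 8/16]
  3 → USB stick 2  [load 11/16]
  3 → USB stick 2  [load 14/16]
  2 → USB stick 1  [load 16/16]
2 USB sticks opened.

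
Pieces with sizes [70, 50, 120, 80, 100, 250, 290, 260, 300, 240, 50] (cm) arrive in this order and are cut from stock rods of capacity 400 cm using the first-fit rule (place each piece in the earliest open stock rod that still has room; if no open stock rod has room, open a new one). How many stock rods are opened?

6

  70 → stock rod 1 (new)  [load 70/400]
  50 → stock rod 1  [load 120/400]
  120 → stock rod 1  [load 240/400]
  80 → stock rod 1  [load 320/400]
  100 → stock rod 2 (new)  [load 100/400]
  250 → stock rod 2  [load 350/400]
  290 → stock rod 3 (new)  [load 290/400]
  260 → stock rod 4 (new)  [load 260/400]
  300 → stock rod 5 (new)  [load 300/400]
  240 → stock rod 6 (new)  [load 240/400]
  50 → stock rod 1  [load 370/400]
6 stock rods opened.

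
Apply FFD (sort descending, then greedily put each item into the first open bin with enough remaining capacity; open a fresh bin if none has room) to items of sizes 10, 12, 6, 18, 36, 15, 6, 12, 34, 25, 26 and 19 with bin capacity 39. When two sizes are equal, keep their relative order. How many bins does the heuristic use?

6

Sorted descending: 36, 34, 26, 25, 19, 18, 15, 12, 12, 10, 6, 6.
  36 → bin 1 (new)  [load 36/39]
  34 → bin 2 (new)  [load 34/39]
  26 → bin 3 (new)  [load 26/39]
  25 → bin 4 (new)  [load 25/39]
  19 → bin 5 (new)  [load 19/39]
  18 → bin 5  [load 37/39]
  15 → bin 6 (new)  [load 15/39]
  12 → bin 3  [load 38/39]
  12 → bin 4  [load 37/39]
  10 → bin 6  [load 25/39]
  6 → bin 6  [load 31/39]
  6 → bin 6  [load 37/39]
6 bins opened.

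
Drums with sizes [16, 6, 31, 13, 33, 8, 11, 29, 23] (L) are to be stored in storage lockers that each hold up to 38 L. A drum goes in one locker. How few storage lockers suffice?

5

Total = 33 + 31 + 29 + 23 + 16 + 13 + 11 + 8 + 6 = 170 L.
Lower bound: ⌈170/38⌉ = 5 storage lockers.
A packing using 5 storage lockers:
  locker 1: 33 = 33
  locker 2: 31 + 6 = 37
  locker 3: 29 + 8 = 37
  locker 4: 23 + 13 = 36
  locker 5: 16 + 11 = 27
This matches the lower bound, so 5 is optimal.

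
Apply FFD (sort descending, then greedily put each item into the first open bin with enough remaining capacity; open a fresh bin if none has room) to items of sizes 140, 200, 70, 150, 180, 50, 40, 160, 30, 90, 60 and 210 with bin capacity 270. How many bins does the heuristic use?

6

Sorted descending: 210, 200, 180, 160, 150, 140, 90, 70, 60, 50, 40, 30.
  210 → bin 1 (new)  [load 210/270]
  200 → bin 2 (new)  [load 200/270]
  180 → bin 3 (new)  [load 180/270]
  160 → bin 4 (new)  [load 160/270]
  150 → bin 5 (new)  [load 150/270]
  140 → bin 6 (new)  [load 140/270]
  90 → bin 3  [load 270/270]
  70 → bin 2  [load 270/270]
  60 → bin 1  [load 270/270]
  50 → bin 4  [load 210/270]
  40 → bin 4  [load 250/270]
  30 → bin 5  [load 180/270]
6 bins opened.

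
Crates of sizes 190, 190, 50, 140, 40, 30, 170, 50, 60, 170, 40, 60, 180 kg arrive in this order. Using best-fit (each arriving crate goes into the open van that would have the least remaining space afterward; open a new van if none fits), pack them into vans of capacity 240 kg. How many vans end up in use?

  190 → van 1 (new)  [load 190/240]
  190 → van 2 (new)  [load 190/240]
  50 → van 1  [load 240/240]
  140 → van 3 (new)  [load 140/240]
  40 → van 2  [load 230/240]
  30 → van 3  [load 170/240]
  170 → van 4 (new)  [load 170/240]
  50 → van 3  [load 220/240]
  60 → van 4  [load 230/240]
  170 → van 5 (new)  [load 170/240]
  40 → van 5  [load 210/240]
  60 → van 6 (new)  [load 60/240]
  180 → van 6  [load 240/240]
6 vans opened.

6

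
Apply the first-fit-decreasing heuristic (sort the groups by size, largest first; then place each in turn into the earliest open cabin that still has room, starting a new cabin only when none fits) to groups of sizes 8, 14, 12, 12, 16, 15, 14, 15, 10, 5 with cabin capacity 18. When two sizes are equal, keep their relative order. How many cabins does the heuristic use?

8

Sorted descending: 16, 15, 15, 14, 14, 12, 12, 10, 8, 5.
  16 → cabin 1 (new)  [load 16/18]
  15 → cabin 2 (new)  [load 15/18]
  15 → cabin 3 (new)  [load 15/18]
  14 → cabin 4 (new)  [load 14/18]
  14 → cabin 5 (new)  [load 14/18]
  12 → cabin 6 (new)  [load 12/18]
  12 → cabin 7 (new)  [load 12/18]
  10 → cabin 8 (new)  [load 10/18]
  8 → cabin 8  [load 18/18]
  5 → cabin 6  [load 17/18]
8 cabins opened.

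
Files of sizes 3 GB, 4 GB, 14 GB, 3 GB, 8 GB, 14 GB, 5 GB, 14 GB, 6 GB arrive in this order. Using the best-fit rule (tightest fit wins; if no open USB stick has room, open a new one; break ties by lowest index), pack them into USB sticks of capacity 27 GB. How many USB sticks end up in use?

3

  3 → USB stick 1 (new)  [load 3/27]
  4 → USB stick 1  [load 7/27]
  14 → USB stick 1  [load 21/27]
  3 → USB stick 1  [load 24/27]
  8 → USB stick 2 (new)  [load 8/27]
  14 → USB stick 2  [load 22/27]
  5 → USB stick 2  [load 27/27]
  14 → USB stick 3 (new)  [load 14/27]
  6 → USB stick 3  [load 20/27]
3 USB sticks opened.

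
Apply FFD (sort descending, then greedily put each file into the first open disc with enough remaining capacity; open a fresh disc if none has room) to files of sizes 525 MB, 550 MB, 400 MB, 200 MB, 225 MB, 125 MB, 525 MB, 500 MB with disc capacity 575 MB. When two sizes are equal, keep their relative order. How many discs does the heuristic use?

Sorted descending: 550, 525, 525, 500, 400, 225, 200, 125.
  550 → disc 1 (new)  [load 550/575]
  525 → disc 2 (new)  [load 525/575]
  525 → disc 3 (new)  [load 525/575]
  500 → disc 4 (new)  [load 500/575]
  400 → disc 5 (new)  [load 400/575]
  225 → disc 6 (new)  [load 225/575]
  200 → disc 6  [load 425/575]
  125 → disc 5  [load 525/575]
6 discs opened.

6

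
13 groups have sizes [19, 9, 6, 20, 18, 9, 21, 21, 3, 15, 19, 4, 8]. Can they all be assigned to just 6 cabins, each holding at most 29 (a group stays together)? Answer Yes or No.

No

Total = 172; ⌈172/29⌉ = 6.
7 groups each exceed half the capacity and cannot share a cabin, forcing at least 7 cabins.
At least 7 cabins are required, but only 6 are allowed.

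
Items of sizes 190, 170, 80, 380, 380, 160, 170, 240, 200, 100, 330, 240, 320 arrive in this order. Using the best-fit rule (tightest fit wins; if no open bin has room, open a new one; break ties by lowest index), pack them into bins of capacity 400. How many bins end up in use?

9

  190 → bin 1 (new)  [load 190/400]
  170 → bin 1  [load 360/400]
  80 → bin 2 (new)  [load 80/400]
  380 → bin 3 (new)  [load 380/400]
  380 → bin 4 (new)  [load 380/400]
  160 → bin 2  [load 240/400]
  170 → bin 5 (new)  [load 170/400]
  240 → bin 6 (new)  [load 240/400]
  200 → bin 5  [load 370/400]
  100 → bin 2  [load 340/400]
  330 → bin 7 (new)  [load 330/400]
  240 → bin 8 (new)  [load 240/400]
  320 → bin 9 (new)  [load 320/400]
9 bins opened.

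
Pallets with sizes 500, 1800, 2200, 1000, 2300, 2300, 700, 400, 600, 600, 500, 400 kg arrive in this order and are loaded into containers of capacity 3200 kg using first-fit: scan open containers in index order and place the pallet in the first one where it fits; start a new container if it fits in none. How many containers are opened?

  500 → container 1 (new)  [load 500/3200]
  1800 → container 1  [load 2300/3200]
  2200 → container 2 (new)  [load 2200/3200]
  1000 → container 2  [load 3200/3200]
  2300 → container 3 (new)  [load 2300/3200]
  2300 → container 4 (new)  [load 2300/3200]
  700 → container 1  [load 3000/3200]
  400 → container 3  [load 2700/3200]
  600 → container 4  [load 2900/3200]
  600 → container 5 (new)  [load 600/3200]
  500 → container 3  [load 3200/3200]
  400 → container 5  [load 1000/3200]
5 containers opened.

5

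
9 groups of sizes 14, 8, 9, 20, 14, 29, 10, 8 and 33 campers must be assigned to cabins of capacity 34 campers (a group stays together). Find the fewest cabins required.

5

Total = 33 + 29 + 20 + 14 + 14 + 10 + 9 + 8 + 8 = 145 campers.
Lower bound: ⌈145/34⌉ = 5 cabins.
A packing using 5 cabins:
  cabin 1: 33 = 33
  cabin 2: 29 = 29
  cabin 3: 20 + 14 = 34
  cabin 4: 14 + 10 + 9 = 33
  cabin 5: 8 + 8 = 16
This matches the lower bound, so 5 is optimal.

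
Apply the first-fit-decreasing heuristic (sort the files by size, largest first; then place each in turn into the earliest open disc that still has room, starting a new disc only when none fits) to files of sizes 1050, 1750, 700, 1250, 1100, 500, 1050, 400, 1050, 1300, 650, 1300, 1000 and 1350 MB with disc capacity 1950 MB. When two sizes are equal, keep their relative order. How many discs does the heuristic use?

10

Sorted descending: 1750, 1350, 1300, 1300, 1250, 1100, 1050, 1050, 1050, 1000, 700, 650, 500, 400.
  1750 → disc 1 (new)  [load 1750/1950]
  1350 → disc 2 (new)  [load 1350/1950]
  1300 → disc 3 (new)  [load 1300/1950]
  1300 → disc 4 (new)  [load 1300/1950]
  1250 → disc 5 (new)  [load 1250/1950]
  1100 → disc 6 (new)  [load 1100/1950]
  1050 → disc 7 (new)  [load 1050/1950]
  1050 → disc 8 (new)  [load 1050/1950]
  1050 → disc 9 (new)  [load 1050/1950]
  1000 → disc 10 (new)  [load 1000/1950]
  700 → disc 5  [load 1950/1950]
  650 → disc 3  [load 1950/1950]
  500 → disc 2  [load 1850/1950]
  400 → disc 4  [load 1700/1950]
10 discs opened.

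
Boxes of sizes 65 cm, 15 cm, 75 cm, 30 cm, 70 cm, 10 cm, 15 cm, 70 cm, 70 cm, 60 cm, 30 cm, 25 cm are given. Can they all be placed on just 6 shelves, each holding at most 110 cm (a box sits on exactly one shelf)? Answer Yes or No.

Yes

A valid assignment using 6 shelves:
  shelf 1: 75 + 30 = 105
  shelf 2: 70 + 30 + 10 = 110
  shelf 3: 70 + 25 + 15 = 110
  shelf 4: 70 + 15 = 85
  shelf 5: 65 = 65
  shelf 6: 60 = 60
Every load is within 110 cm, so 6 shelves suffice.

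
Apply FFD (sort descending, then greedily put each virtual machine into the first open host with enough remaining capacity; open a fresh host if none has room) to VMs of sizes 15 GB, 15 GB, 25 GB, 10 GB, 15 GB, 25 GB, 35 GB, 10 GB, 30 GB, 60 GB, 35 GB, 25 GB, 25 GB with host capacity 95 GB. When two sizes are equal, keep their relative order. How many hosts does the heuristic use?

4

Sorted descending: 60, 35, 35, 30, 25, 25, 25, 25, 15, 15, 15, 10, 10.
  60 → host 1 (new)  [load 60/95]
  35 → host 1  [load 95/95]
  35 → host 2 (new)  [load 35/95]
  30 → host 2  [load 65/95]
  25 → host 2  [load 90/95]
  25 → host 3 (new)  [load 25/95]
  25 → host 3  [load 50/95]
  25 → host 3  [load 75/95]
  15 → host 3  [load 90/95]
  15 → host 4 (new)  [load 15/95]
  15 → host 4  [load 30/95]
  10 → host 4  [load 40/95]
  10 → host 4  [load 50/95]
4 hosts opened.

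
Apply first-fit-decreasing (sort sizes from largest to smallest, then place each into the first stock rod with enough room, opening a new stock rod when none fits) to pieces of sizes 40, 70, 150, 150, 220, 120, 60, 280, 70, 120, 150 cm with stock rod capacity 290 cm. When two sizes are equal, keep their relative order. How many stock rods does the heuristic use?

6

Sorted descending: 280, 220, 150, 150, 150, 120, 120, 70, 70, 60, 40.
  280 → stock rod 1 (new)  [load 280/290]
  220 → stock rod 2 (new)  [load 220/290]
  150 → stock rod 3 (new)  [load 150/290]
  150 → stock rod 4 (new)  [load 150/290]
  150 → stock rod 5 (new)  [load 150/290]
  120 → stock rod 3  [load 270/290]
  120 → stock rod 4  [load 270/290]
  70 → stock rod 2  [load 290/290]
  70 → stock rod 5  [load 220/290]
  60 → stock rod 5  [load 280/290]
  40 → stock rod 6 (new)  [load 40/290]
6 stock rods opened.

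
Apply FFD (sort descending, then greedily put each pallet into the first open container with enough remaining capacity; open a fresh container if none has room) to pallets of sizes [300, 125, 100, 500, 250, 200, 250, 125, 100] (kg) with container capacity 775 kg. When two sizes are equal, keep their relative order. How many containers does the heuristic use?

3

Sorted descending: 500, 300, 250, 250, 200, 125, 125, 100, 100.
  500 → container 1 (new)  [load 500/775]
  300 → container 2 (new)  [load 300/775]
  250 → container 1  [load 750/775]
  250 → container 2  [load 550/775]
  200 → container 2  [load 750/775]
  125 → container 3 (new)  [load 125/775]
  125 → container 3  [load 250/775]
  100 → container 3  [load 350/775]
  100 → container 3  [load 450/775]
3 containers opened.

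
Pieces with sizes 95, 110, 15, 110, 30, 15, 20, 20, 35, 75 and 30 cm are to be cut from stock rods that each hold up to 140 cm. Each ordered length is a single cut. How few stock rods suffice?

Total = 110 + 110 + 95 + 75 + 35 + 30 + 30 + 20 + 20 + 15 + 15 = 555 cm.
Lower bound: ⌈555/140⌉ = 4 stock rods.
A packing using 4 stock rods:
  stock rod 1: 110 + 30 = 140
  stock rod 2: 110 + 30 = 140
  stock rod 3: 95 + 20 + 20 = 135
  stock rod 4: 75 + 35 + 15 + 15 = 140
This matches the lower bound, so 4 is optimal.

4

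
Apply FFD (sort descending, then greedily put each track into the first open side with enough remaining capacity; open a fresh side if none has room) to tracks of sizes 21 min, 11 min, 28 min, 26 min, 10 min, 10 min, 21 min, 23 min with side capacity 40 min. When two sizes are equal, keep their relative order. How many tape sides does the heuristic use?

5

Sorted descending: 28, 26, 23, 21, 21, 11, 10, 10.
  28 → side 1 (new)  [load 28/40]
  26 → side 2 (new)  [load 26/40]
  23 → side 3 (new)  [load 23/40]
  21 → side 4 (new)  [load 21/40]
  21 → side 5 (new)  [load 21/40]
  11 → side 1  [load 39/40]
  10 → side 2  [load 36/40]
  10 → side 3  [load 33/40]
5 tape sides opened.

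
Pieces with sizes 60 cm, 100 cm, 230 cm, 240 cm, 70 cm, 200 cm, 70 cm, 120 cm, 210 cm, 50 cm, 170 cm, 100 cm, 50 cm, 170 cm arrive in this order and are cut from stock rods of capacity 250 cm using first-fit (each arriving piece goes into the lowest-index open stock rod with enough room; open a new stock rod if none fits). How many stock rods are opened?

  60 → stock rod 1 (new)  [load 60/250]
  100 → stock rod 1  [load 160/250]
  230 → stock rod 2 (new)  [load 230/250]
  240 → stock rod 3 (new)  [load 240/250]
  70 → stock rod 1  [load 230/250]
  200 → stock rod 4 (new)  [load 200/250]
  70 → stock rod 5 (new)  [load 70/250]
  120 → stock rod 5  [load 190/250]
  210 → stock rod 6 (new)  [load 210/250]
  50 → stock rod 4  [load 250/250]
  170 → stock rod 7 (new)  [load 170/250]
  100 → stock rod 8 (new)  [load 100/250]
  50 → stock rod 5  [load 240/250]
  170 → stock rod 9 (new)  [load 170/250]
9 stock rods opened.

9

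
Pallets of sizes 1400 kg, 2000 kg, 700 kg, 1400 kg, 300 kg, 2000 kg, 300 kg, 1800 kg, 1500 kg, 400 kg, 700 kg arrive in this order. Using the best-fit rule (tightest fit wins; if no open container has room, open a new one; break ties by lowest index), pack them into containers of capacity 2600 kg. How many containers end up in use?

6

  1400 → container 1 (new)  [load 1400/2600]
  2000 → container 2 (new)  [load 2000/2600]
  700 → container 1  [load 2100/2600]
  1400 → container 3 (new)  [load 1400/2600]
  300 → container 1  [load 2400/2600]
  2000 → container 4 (new)  [load 2000/2600]
  300 → container 2  [load 2300/2600]
  1800 → container 5 (new)  [load 1800/2600]
  1500 → container 6 (new)  [load 1500/2600]
  400 → container 4  [load 2400/2600]
  700 → container 5  [load 2500/2600]
6 containers opened.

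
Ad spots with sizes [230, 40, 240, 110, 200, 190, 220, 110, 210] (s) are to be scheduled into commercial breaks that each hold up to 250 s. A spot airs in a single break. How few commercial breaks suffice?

Total = 240 + 230 + 220 + 210 + 200 + 190 + 110 + 110 + 40 = 1550 s.
Lower bound: ⌈1550/250⌉ = 7 commercial breaks.
A packing using 7 commercial breaks:
  break 1: 240 = 240
  break 2: 230 = 230
  break 3: 220 = 220
  break 4: 210 + 40 = 250
  break 5: 200 = 200
  break 6: 190 = 190
  break 7: 110 + 110 = 220
This matches the lower bound, so 7 is optimal.

7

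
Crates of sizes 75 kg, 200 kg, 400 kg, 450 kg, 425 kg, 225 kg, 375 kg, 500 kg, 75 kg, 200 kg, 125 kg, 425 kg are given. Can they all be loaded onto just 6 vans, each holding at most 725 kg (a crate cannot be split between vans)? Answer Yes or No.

Yes

A valid assignment using 6 vans:
  van 1: 500 + 225 = 725
  van 2: 450 + 200 + 75 = 725
  van 3: 425 + 200 + 75 = 700
  van 4: 425 + 125 = 550
  van 5: 400 = 400
  van 6: 375 = 375
Every load is within 725 kg, so 6 vans suffice.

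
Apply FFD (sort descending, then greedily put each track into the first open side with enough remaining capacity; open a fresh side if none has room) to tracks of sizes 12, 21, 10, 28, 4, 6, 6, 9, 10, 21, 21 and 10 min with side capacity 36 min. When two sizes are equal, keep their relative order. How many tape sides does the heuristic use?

Sorted descending: 28, 21, 21, 21, 12, 10, 10, 10, 9, 6, 6, 4.
  28 → side 1 (new)  [load 28/36]
  21 → side 2 (new)  [load 21/36]
  21 → side 3 (new)  [load 21/36]
  21 → side 4 (new)  [load 21/36]
  12 → side 2  [load 33/36]
  10 → side 3  [load 31/36]
  10 → side 4  [load 31/36]
  10 → side 5 (new)  [load 10/36]
  9 → side 5  [load 19/36]
  6 → side 1  [load 34/36]
  6 → side 5  [load 25/36]
  4 → side 3  [load 35/36]
5 tape sides opened.

5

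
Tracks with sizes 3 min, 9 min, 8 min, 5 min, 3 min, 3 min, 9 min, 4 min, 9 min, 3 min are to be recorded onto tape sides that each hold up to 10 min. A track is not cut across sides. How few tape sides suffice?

Total = 9 + 9 + 9 + 8 + 5 + 4 + 3 + 3 + 3 + 3 = 56 min.
Lower bound: ⌈56/10⌉ = 6 tape sides.
A packing using 7 tape sides:
  side 1: 9 = 9
  side 2: 9 = 9
  side 3: 9 = 9
  side 4: 8 = 8
  side 5: 5 + 4 = 9
  side 6: 3 + 3 + 3 = 9
  side 7: 3 = 3
No arrangement into 6 tape sides stays within capacity, so 7 is optimal.

7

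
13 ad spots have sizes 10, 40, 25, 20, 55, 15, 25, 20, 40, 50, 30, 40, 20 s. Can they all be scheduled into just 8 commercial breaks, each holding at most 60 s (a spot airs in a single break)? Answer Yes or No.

Yes

A valid assignment using 7 commercial breaks:
  break 1: 55 = 55
  break 2: 50 + 10 = 60
  break 3: 40 + 20 = 60
  break 4: 40 + 20 = 60
  break 5: 40 + 20 = 60
  break 6: 30 + 25 = 55
  break 7: 25 + 15 = 40
That uses only 7 ≤ 8, so 8 commercial breaks are enough.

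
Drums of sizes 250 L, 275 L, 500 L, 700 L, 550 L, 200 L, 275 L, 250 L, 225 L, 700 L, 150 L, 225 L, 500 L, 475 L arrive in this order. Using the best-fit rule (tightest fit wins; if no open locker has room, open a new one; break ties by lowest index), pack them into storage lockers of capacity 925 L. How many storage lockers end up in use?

  250 → locker 1 (new)  [load 250/925]
  275 → locker 1  [load 525/925]
  500 → locker 2 (new)  [load 500/925]
  700 → locker 3 (new)  [load 700/925]
  550 → locker 4 (new)  [load 550/925]
  200 → locker 3  [load 900/925]
  275 → locker 4  [load 825/925]
  250 → locker 1  [load 775/925]
  225 → locker 2  [load 725/925]
  700 → locker 5 (new)  [load 700/925]
  150 → locker 1  [load 925/925]
  225 → locker 5  [load 925/925]
  500 → locker 6 (new)  [load 500/925]
  475 → locker 7 (new)  [load 475/925]
7 storage lockers opened.

7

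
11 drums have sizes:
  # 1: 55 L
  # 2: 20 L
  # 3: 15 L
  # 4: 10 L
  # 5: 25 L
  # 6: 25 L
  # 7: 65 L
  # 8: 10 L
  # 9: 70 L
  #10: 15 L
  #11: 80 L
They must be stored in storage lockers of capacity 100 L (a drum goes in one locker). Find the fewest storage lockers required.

Total = 80 + 70 + 65 + 55 + 25 + 25 + 20 + 15 + 15 + 10 + 10 = 390 L.
Lower bound: ⌈390/100⌉ = 4 storage lockers.
A packing using 4 storage lockers:
  locker 1: 80 + 20 = 100
  locker 2: 70 + 25 = 95
  locker 3: 65 + 25 + 10 = 100
  locker 4: 55 + 15 + 15 + 10 = 95
This matches the lower bound, so 4 is optimal.

4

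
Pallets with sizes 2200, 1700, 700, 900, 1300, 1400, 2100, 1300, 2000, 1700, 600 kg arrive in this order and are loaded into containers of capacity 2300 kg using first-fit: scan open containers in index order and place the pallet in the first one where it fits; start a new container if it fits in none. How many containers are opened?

9

  2200 → container 1 (new)  [load 2200/2300]
  1700 → container 2 (new)  [load 1700/2300]
  700 → container 3 (new)  [load 700/2300]
  900 → container 3  [load 1600/2300]
  1300 → container 4 (new)  [load 1300/2300]
  1400 → container 5 (new)  [load 1400/2300]
  2100 → container 6 (new)  [load 2100/2300]
  1300 → container 7 (new)  [load 1300/2300]
  2000 → container 8 (new)  [load 2000/2300]
  1700 → container 9 (new)  [load 1700/2300]
  600 → container 2  [load 2300/2300]
9 containers opened.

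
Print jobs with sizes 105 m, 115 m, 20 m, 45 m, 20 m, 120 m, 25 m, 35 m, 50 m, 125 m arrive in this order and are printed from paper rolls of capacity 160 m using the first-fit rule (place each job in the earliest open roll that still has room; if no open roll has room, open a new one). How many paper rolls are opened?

  105 → roll 1 (new)  [load 105/160]
  115 → roll 2 (new)  [load 115/160]
  20 → roll 1  [load 125/160]
  45 → roll 2  [load 160/160]
  20 → roll 1  [load 145/160]
  120 → roll 3 (new)  [load 120/160]
  25 → roll 3  [load 145/160]
  35 → roll 4 (new)  [load 35/160]
  50 → roll 4  [load 85/160]
  125 → roll 5 (new)  [load 125/160]
5 paper rolls opened.

5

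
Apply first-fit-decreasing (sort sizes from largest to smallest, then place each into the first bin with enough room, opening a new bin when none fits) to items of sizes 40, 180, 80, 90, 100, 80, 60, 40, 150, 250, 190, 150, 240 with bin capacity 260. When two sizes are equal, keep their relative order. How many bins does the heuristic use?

7

Sorted descending: 250, 240, 190, 180, 150, 150, 100, 90, 80, 80, 60, 40, 40.
  250 → bin 1 (new)  [load 250/260]
  240 → bin 2 (new)  [load 240/260]
  190 → bin 3 (new)  [load 190/260]
  180 → bin 4 (new)  [load 180/260]
  150 → bin 5 (new)  [load 150/260]
  150 → bin 6 (new)  [load 150/260]
  100 → bin 5  [load 250/260]
  90 → bin 6  [load 240/260]
  80 → bin 4  [load 260/260]
  80 → bin 7 (new)  [load 80/260]
  60 → bin 3  [load 250/260]
  40 → bin 7  [load 120/260]
  40 → bin 7  [load 160/260]
7 bins opened.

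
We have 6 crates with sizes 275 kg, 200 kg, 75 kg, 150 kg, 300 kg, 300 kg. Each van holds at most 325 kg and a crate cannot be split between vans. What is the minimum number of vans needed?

5

Total = 300 + 300 + 275 + 200 + 150 + 75 = 1300 kg.
Lower bound: ⌈1300/325⌉ = 4 vans.
A packing using 5 vans:
  van 1: 300 = 300
  van 2: 300 = 300
  van 3: 275 = 275
  van 4: 200 + 75 = 275
  van 5: 150 = 150
No arrangement into 4 vans stays within capacity, so 5 is optimal.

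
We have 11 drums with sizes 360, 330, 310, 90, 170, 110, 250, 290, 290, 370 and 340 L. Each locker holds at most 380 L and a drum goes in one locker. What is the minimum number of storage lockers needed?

Total = 370 + 360 + 340 + 330 + 310 + 290 + 290 + 250 + 170 + 110 + 90 = 2910 L.
Lower bound: ⌈2910/380⌉ = 8 storage lockers.
A packing using 9 storage lockers:
  locker 1: 370 = 370
  locker 2: 360 = 360
  locker 3: 340 = 340
  locker 4: 330 = 330
  locker 5: 310 = 310
  locker 6: 290 + 90 = 380
  locker 7: 290 = 290
  locker 8: 250 + 110 = 360
  locker 9: 170 = 170
No arrangement into 8 storage lockers stays within capacity, so 9 is optimal.

9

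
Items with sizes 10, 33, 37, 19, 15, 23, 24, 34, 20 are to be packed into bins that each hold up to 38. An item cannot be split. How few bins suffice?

7

Total = 37 + 34 + 33 + 24 + 23 + 20 + 19 + 15 + 10 = 215.
Lower bound: ⌈215/38⌉ = 6 bins.
A packing using 7 bins:
  bin 1: 37 = 37
  bin 2: 34 = 34
  bin 3: 33 = 33
  bin 4: 24 + 10 = 34
  bin 5: 23 + 15 = 38
  bin 6: 20 = 20
  bin 7: 19 = 19
No arrangement into 6 bins stays within capacity, so 7 is optimal.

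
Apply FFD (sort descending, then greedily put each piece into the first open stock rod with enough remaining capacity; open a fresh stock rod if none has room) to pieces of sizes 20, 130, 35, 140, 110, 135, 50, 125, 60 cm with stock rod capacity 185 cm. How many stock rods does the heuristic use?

5

Sorted descending: 140, 135, 130, 125, 110, 60, 50, 35, 20.
  140 → stock rod 1 (new)  [load 140/185]
  135 → stock rod 2 (new)  [load 135/185]
  130 → stock rod 3 (new)  [load 130/185]
  125 → stock rod 4 (new)  [load 125/185]
  110 → stock rod 5 (new)  [load 110/185]
  60 → stock rod 4  [load 185/185]
  50 → stock rod 2  [load 185/185]
  35 → stock rod 1  [load 175/185]
  20 → stock rod 3  [load 150/185]
5 stock rods opened.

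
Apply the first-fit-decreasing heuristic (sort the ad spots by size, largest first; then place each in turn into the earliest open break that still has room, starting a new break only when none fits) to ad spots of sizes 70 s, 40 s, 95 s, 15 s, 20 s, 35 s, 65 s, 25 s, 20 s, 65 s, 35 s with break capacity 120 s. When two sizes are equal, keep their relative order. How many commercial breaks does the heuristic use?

Sorted descending: 95, 70, 65, 65, 40, 35, 35, 25, 20, 20, 15.
  95 → break 1 (new)  [load 95/120]
  70 → break 2 (new)  [load 70/120]
  65 → break 3 (new)  [load 65/120]
  65 → break 4 (new)  [load 65/120]
  40 → break 2  [load 110/120]
  35 → break 3  [load 100/120]
  35 → break 4  [load 100/120]
  25 → break 1  [load 120/120]
  20 → break 3  [load 120/120]
  20 → break 4  [load 120/120]
  15 → break 5 (new)  [load 15/120]
5 commercial breaks opened.

5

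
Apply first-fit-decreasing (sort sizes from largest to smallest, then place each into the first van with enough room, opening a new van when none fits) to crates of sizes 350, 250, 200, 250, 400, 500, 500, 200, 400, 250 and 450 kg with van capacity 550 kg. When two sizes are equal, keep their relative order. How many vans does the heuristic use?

8

Sorted descending: 500, 500, 450, 400, 400, 350, 250, 250, 250, 200, 200.
  500 → van 1 (new)  [load 500/550]
  500 → van 2 (new)  [load 500/550]
  450 → van 3 (new)  [load 450/550]
  400 → van 4 (new)  [load 400/550]
  400 → van 5 (new)  [load 400/550]
  350 → van 6 (new)  [load 350/550]
  250 → van 7 (new)  [load 250/550]
  250 → van 7  [load 500/550]
  250 → van 8 (new)  [load 250/550]
  200 → van 6  [load 550/550]
  200 → van 8  [load 450/550]
8 vans opened.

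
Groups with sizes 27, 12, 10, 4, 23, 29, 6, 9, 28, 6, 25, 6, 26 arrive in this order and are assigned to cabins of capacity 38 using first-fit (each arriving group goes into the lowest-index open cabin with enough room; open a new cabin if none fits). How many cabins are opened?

7

  27 → cabin 1 (new)  [load 27/38]
  12 → cabin 2 (new)  [load 12/38]
  10 → cabin 1  [load 37/38]
  4 → cabin 2  [load 16/38]
  23 → cabin 3 (new)  [load 23/38]
  29 → cabin 4 (new)  [load 29/38]
  6 → cabin 2  [load 22/38]
  9 → cabin 2  [load 31/38]
  28 → cabin 5 (new)  [load 28/38]
  6 → cabin 2  [load 37/38]
  25 → cabin 6 (new)  [load 25/38]
  6 → cabin 3  [load 29/38]
  26 → cabin 7 (new)  [load 26/38]
7 cabins opened.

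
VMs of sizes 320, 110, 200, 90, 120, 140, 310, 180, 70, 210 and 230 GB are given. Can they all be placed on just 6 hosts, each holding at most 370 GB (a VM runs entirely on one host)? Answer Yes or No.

A valid assignment using 6 hosts:
  host 1: 320 = 320
  host 2: 310 = 310
  host 3: 230 + 140 = 370
  host 4: 210 + 120 = 330
  host 5: 200 + 110 = 310
  host 6: 180 + 90 + 70 = 340
Every load is within 370 GB, so 6 hosts suffice.

Yes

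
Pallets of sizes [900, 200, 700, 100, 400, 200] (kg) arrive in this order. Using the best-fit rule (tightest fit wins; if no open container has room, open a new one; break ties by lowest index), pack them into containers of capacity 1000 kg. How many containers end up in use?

  900 → container 1 (new)  [load 900/1000]
  200 → container 2 (new)  [load 200/1000]
  700 → container 2  [load 900/1000]
  100 → container 1  [load 1000/1000]
  400 → container 3 (new)  [load 400/1000]
  200 → container 3  [load 600/1000]
3 containers opened.

3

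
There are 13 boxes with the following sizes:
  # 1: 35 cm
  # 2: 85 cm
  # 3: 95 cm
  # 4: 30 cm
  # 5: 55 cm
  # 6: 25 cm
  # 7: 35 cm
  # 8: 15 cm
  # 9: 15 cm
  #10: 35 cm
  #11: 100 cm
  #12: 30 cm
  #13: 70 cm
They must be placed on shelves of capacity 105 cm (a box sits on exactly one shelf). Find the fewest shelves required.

Total = 100 + 95 + 85 + 70 + 55 + 35 + 35 + 35 + 30 + 30 + 25 + 15 + 15 = 625 cm.
Lower bound: ⌈625/105⌉ = 6 shelves.
A packing using 7 shelves:
  shelf 1: 100 = 100
  shelf 2: 95 = 95
  shelf 3: 85 + 15 = 100
  shelf 4: 70 + 35 = 105
  shelf 5: 55 + 35 + 15 = 105
  shelf 6: 35 + 30 + 30 = 95
  shelf 7: 25 = 25
No arrangement into 6 shelves stays within capacity, so 7 is optimal.

7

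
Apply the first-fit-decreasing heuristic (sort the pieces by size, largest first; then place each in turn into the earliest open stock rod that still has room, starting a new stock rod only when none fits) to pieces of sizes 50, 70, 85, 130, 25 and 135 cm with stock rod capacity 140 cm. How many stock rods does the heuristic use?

Sorted descending: 135, 130, 85, 70, 50, 25.
  135 → stock rod 1 (new)  [load 135/140]
  130 → stock rod 2 (new)  [load 130/140]
  85 → stock rod 3 (new)  [load 85/140]
  70 → stock rod 4 (new)  [load 70/140]
  50 → stock rod 3  [load 135/140]
  25 → stock rod 4  [load 95/140]
4 stock rods opened.

4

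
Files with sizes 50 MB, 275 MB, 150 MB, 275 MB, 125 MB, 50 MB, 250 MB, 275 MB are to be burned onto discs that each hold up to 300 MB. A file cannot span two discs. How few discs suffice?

6

Total = 275 + 275 + 275 + 250 + 150 + 125 + 50 + 50 = 1450 MB.
Lower bound: ⌈1450/300⌉ = 5 discs.
A packing using 6 discs:
  disc 1: 275 = 275
  disc 2: 275 = 275
  disc 3: 275 = 275
  disc 4: 250 + 50 = 300
  disc 5: 150 + 125 = 275
  disc 6: 50 = 50
No arrangement into 5 discs stays within capacity, so 6 is optimal.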